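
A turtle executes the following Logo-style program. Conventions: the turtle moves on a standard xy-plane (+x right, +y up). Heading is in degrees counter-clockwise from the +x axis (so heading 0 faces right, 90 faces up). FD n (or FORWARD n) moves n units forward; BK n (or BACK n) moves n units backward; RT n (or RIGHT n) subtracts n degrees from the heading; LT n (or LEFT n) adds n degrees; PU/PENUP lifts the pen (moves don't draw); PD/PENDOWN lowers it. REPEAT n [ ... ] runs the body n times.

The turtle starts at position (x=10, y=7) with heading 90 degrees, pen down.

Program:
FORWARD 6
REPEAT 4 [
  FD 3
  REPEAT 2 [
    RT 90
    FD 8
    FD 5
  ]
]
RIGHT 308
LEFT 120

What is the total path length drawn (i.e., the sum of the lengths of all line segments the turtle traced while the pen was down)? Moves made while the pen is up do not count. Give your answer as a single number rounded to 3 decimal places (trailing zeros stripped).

Executing turtle program step by step:
Start: pos=(10,7), heading=90, pen down
FD 6: (10,7) -> (10,13) [heading=90, draw]
REPEAT 4 [
  -- iteration 1/4 --
  FD 3: (10,13) -> (10,16) [heading=90, draw]
  REPEAT 2 [
    -- iteration 1/2 --
    RT 90: heading 90 -> 0
    FD 8: (10,16) -> (18,16) [heading=0, draw]
    FD 5: (18,16) -> (23,16) [heading=0, draw]
    -- iteration 2/2 --
    RT 90: heading 0 -> 270
    FD 8: (23,16) -> (23,8) [heading=270, draw]
    FD 5: (23,8) -> (23,3) [heading=270, draw]
  ]
  -- iteration 2/4 --
  FD 3: (23,3) -> (23,0) [heading=270, draw]
  REPEAT 2 [
    -- iteration 1/2 --
    RT 90: heading 270 -> 180
    FD 8: (23,0) -> (15,0) [heading=180, draw]
    FD 5: (15,0) -> (10,0) [heading=180, draw]
    -- iteration 2/2 --
    RT 90: heading 180 -> 90
    FD 8: (10,0) -> (10,8) [heading=90, draw]
    FD 5: (10,8) -> (10,13) [heading=90, draw]
  ]
  -- iteration 3/4 --
  FD 3: (10,13) -> (10,16) [heading=90, draw]
  REPEAT 2 [
    -- iteration 1/2 --
    RT 90: heading 90 -> 0
    FD 8: (10,16) -> (18,16) [heading=0, draw]
    FD 5: (18,16) -> (23,16) [heading=0, draw]
    -- iteration 2/2 --
    RT 90: heading 0 -> 270
    FD 8: (23,16) -> (23,8) [heading=270, draw]
    FD 5: (23,8) -> (23,3) [heading=270, draw]
  ]
  -- iteration 4/4 --
  FD 3: (23,3) -> (23,0) [heading=270, draw]
  REPEAT 2 [
    -- iteration 1/2 --
    RT 90: heading 270 -> 180
    FD 8: (23,0) -> (15,0) [heading=180, draw]
    FD 5: (15,0) -> (10,0) [heading=180, draw]
    -- iteration 2/2 --
    RT 90: heading 180 -> 90
    FD 8: (10,0) -> (10,8) [heading=90, draw]
    FD 5: (10,8) -> (10,13) [heading=90, draw]
  ]
]
RT 308: heading 90 -> 142
LT 120: heading 142 -> 262
Final: pos=(10,13), heading=262, 21 segment(s) drawn

Segment lengths:
  seg 1: (10,7) -> (10,13), length = 6
  seg 2: (10,13) -> (10,16), length = 3
  seg 3: (10,16) -> (18,16), length = 8
  seg 4: (18,16) -> (23,16), length = 5
  seg 5: (23,16) -> (23,8), length = 8
  seg 6: (23,8) -> (23,3), length = 5
  seg 7: (23,3) -> (23,0), length = 3
  seg 8: (23,0) -> (15,0), length = 8
  seg 9: (15,0) -> (10,0), length = 5
  seg 10: (10,0) -> (10,8), length = 8
  seg 11: (10,8) -> (10,13), length = 5
  seg 12: (10,13) -> (10,16), length = 3
  seg 13: (10,16) -> (18,16), length = 8
  seg 14: (18,16) -> (23,16), length = 5
  seg 15: (23,16) -> (23,8), length = 8
  seg 16: (23,8) -> (23,3), length = 5
  seg 17: (23,3) -> (23,0), length = 3
  seg 18: (23,0) -> (15,0), length = 8
  seg 19: (15,0) -> (10,0), length = 5
  seg 20: (10,0) -> (10,8), length = 8
  seg 21: (10,8) -> (10,13), length = 5
Total = 122

Answer: 122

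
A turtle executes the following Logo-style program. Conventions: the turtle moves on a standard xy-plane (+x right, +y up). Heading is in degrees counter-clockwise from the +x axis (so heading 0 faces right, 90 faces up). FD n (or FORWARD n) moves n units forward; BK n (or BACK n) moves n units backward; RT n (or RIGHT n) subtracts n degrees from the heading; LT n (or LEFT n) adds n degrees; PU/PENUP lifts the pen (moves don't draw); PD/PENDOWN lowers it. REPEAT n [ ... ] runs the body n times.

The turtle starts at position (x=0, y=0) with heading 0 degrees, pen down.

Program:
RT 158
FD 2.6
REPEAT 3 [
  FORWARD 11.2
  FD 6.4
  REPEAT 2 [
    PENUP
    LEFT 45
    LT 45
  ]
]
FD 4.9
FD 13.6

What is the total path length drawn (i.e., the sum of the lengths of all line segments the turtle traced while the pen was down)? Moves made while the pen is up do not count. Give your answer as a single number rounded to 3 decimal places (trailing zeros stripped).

Answer: 20.2

Derivation:
Executing turtle program step by step:
Start: pos=(0,0), heading=0, pen down
RT 158: heading 0 -> 202
FD 2.6: (0,0) -> (-2.411,-0.974) [heading=202, draw]
REPEAT 3 [
  -- iteration 1/3 --
  FD 11.2: (-2.411,-0.974) -> (-12.795,-5.17) [heading=202, draw]
  FD 6.4: (-12.795,-5.17) -> (-18.729,-7.567) [heading=202, draw]
  REPEAT 2 [
    -- iteration 1/2 --
    PU: pen up
    LT 45: heading 202 -> 247
    LT 45: heading 247 -> 292
    -- iteration 2/2 --
    PU: pen up
    LT 45: heading 292 -> 337
    LT 45: heading 337 -> 22
  ]
  -- iteration 2/3 --
  FD 11.2: (-18.729,-7.567) -> (-8.345,-3.371) [heading=22, move]
  FD 6.4: (-8.345,-3.371) -> (-2.411,-0.974) [heading=22, move]
  REPEAT 2 [
    -- iteration 1/2 --
    PU: pen up
    LT 45: heading 22 -> 67
    LT 45: heading 67 -> 112
    -- iteration 2/2 --
    PU: pen up
    LT 45: heading 112 -> 157
    LT 45: heading 157 -> 202
  ]
  -- iteration 3/3 --
  FD 11.2: (-2.411,-0.974) -> (-12.795,-5.17) [heading=202, move]
  FD 6.4: (-12.795,-5.17) -> (-18.729,-7.567) [heading=202, move]
  REPEAT 2 [
    -- iteration 1/2 --
    PU: pen up
    LT 45: heading 202 -> 247
    LT 45: heading 247 -> 292
    -- iteration 2/2 --
    PU: pen up
    LT 45: heading 292 -> 337
    LT 45: heading 337 -> 22
  ]
]
FD 4.9: (-18.729,-7.567) -> (-14.186,-5.731) [heading=22, move]
FD 13.6: (-14.186,-5.731) -> (-1.576,-0.637) [heading=22, move]
Final: pos=(-1.576,-0.637), heading=22, 3 segment(s) drawn

Segment lengths:
  seg 1: (0,0) -> (-2.411,-0.974), length = 2.6
  seg 2: (-2.411,-0.974) -> (-12.795,-5.17), length = 11.2
  seg 3: (-12.795,-5.17) -> (-18.729,-7.567), length = 6.4
Total = 20.2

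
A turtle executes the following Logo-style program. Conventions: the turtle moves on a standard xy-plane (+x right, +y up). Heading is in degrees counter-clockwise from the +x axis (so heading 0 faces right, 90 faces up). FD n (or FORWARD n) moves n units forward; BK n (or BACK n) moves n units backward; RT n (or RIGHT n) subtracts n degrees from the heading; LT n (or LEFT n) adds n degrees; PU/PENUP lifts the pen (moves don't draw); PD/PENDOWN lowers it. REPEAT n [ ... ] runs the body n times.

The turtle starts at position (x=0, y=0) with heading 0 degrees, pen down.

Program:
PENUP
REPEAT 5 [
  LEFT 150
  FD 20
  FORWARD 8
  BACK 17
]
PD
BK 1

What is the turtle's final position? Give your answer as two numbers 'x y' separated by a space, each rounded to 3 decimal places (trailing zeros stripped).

Answer: -0.866 2.447

Derivation:
Executing turtle program step by step:
Start: pos=(0,0), heading=0, pen down
PU: pen up
REPEAT 5 [
  -- iteration 1/5 --
  LT 150: heading 0 -> 150
  FD 20: (0,0) -> (-17.321,10) [heading=150, move]
  FD 8: (-17.321,10) -> (-24.249,14) [heading=150, move]
  BK 17: (-24.249,14) -> (-9.526,5.5) [heading=150, move]
  -- iteration 2/5 --
  LT 150: heading 150 -> 300
  FD 20: (-9.526,5.5) -> (0.474,-11.821) [heading=300, move]
  FD 8: (0.474,-11.821) -> (4.474,-18.749) [heading=300, move]
  BK 17: (4.474,-18.749) -> (-4.026,-4.026) [heading=300, move]
  -- iteration 3/5 --
  LT 150: heading 300 -> 90
  FD 20: (-4.026,-4.026) -> (-4.026,15.974) [heading=90, move]
  FD 8: (-4.026,15.974) -> (-4.026,23.974) [heading=90, move]
  BK 17: (-4.026,23.974) -> (-4.026,6.974) [heading=90, move]
  -- iteration 4/5 --
  LT 150: heading 90 -> 240
  FD 20: (-4.026,6.974) -> (-14.026,-10.347) [heading=240, move]
  FD 8: (-14.026,-10.347) -> (-18.026,-17.275) [heading=240, move]
  BK 17: (-18.026,-17.275) -> (-9.526,-2.553) [heading=240, move]
  -- iteration 5/5 --
  LT 150: heading 240 -> 30
  FD 20: (-9.526,-2.553) -> (7.794,7.447) [heading=30, move]
  FD 8: (7.794,7.447) -> (14.722,11.447) [heading=30, move]
  BK 17: (14.722,11.447) -> (0,2.947) [heading=30, move]
]
PD: pen down
BK 1: (0,2.947) -> (-0.866,2.447) [heading=30, draw]
Final: pos=(-0.866,2.447), heading=30, 1 segment(s) drawn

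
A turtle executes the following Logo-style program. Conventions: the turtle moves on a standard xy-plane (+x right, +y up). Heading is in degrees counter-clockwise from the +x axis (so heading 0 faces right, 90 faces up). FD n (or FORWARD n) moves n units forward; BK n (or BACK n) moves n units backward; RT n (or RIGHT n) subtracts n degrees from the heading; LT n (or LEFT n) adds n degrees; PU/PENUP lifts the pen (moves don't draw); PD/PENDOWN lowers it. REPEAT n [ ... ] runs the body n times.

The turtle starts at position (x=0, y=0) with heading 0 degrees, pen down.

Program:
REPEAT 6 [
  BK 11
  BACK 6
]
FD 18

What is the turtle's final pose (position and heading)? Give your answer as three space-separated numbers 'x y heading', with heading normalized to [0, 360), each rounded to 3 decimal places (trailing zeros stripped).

Answer: -84 0 0

Derivation:
Executing turtle program step by step:
Start: pos=(0,0), heading=0, pen down
REPEAT 6 [
  -- iteration 1/6 --
  BK 11: (0,0) -> (-11,0) [heading=0, draw]
  BK 6: (-11,0) -> (-17,0) [heading=0, draw]
  -- iteration 2/6 --
  BK 11: (-17,0) -> (-28,0) [heading=0, draw]
  BK 6: (-28,0) -> (-34,0) [heading=0, draw]
  -- iteration 3/6 --
  BK 11: (-34,0) -> (-45,0) [heading=0, draw]
  BK 6: (-45,0) -> (-51,0) [heading=0, draw]
  -- iteration 4/6 --
  BK 11: (-51,0) -> (-62,0) [heading=0, draw]
  BK 6: (-62,0) -> (-68,0) [heading=0, draw]
  -- iteration 5/6 --
  BK 11: (-68,0) -> (-79,0) [heading=0, draw]
  BK 6: (-79,0) -> (-85,0) [heading=0, draw]
  -- iteration 6/6 --
  BK 11: (-85,0) -> (-96,0) [heading=0, draw]
  BK 6: (-96,0) -> (-102,0) [heading=0, draw]
]
FD 18: (-102,0) -> (-84,0) [heading=0, draw]
Final: pos=(-84,0), heading=0, 13 segment(s) drawn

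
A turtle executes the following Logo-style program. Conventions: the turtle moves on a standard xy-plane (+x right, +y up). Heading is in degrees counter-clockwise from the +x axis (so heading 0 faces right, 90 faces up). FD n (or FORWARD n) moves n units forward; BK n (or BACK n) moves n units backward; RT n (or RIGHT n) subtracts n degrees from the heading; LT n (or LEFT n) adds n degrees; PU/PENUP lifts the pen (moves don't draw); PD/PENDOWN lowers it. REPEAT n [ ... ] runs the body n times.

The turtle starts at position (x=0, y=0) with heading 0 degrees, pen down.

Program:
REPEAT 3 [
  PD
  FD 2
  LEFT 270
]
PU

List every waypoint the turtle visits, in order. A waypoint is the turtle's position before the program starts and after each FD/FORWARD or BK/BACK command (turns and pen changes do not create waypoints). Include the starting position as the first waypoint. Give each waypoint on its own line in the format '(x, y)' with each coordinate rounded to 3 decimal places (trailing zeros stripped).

Executing turtle program step by step:
Start: pos=(0,0), heading=0, pen down
REPEAT 3 [
  -- iteration 1/3 --
  PD: pen down
  FD 2: (0,0) -> (2,0) [heading=0, draw]
  LT 270: heading 0 -> 270
  -- iteration 2/3 --
  PD: pen down
  FD 2: (2,0) -> (2,-2) [heading=270, draw]
  LT 270: heading 270 -> 180
  -- iteration 3/3 --
  PD: pen down
  FD 2: (2,-2) -> (0,-2) [heading=180, draw]
  LT 270: heading 180 -> 90
]
PU: pen up
Final: pos=(0,-2), heading=90, 3 segment(s) drawn
Waypoints (4 total):
(0, 0)
(2, 0)
(2, -2)
(0, -2)

Answer: (0, 0)
(2, 0)
(2, -2)
(0, -2)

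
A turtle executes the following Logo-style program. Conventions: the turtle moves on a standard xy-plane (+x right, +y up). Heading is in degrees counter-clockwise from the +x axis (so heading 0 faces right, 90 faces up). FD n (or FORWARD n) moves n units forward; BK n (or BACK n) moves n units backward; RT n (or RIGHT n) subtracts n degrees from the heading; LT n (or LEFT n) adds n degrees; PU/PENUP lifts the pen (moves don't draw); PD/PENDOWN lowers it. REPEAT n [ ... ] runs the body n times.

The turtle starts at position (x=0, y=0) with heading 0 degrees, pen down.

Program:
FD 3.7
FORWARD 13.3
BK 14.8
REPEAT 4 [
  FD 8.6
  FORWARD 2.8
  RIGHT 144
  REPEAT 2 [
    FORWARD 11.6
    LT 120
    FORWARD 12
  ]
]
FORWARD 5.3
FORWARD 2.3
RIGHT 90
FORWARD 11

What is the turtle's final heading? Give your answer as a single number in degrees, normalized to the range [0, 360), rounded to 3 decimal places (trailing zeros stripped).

Executing turtle program step by step:
Start: pos=(0,0), heading=0, pen down
FD 3.7: (0,0) -> (3.7,0) [heading=0, draw]
FD 13.3: (3.7,0) -> (17,0) [heading=0, draw]
BK 14.8: (17,0) -> (2.2,0) [heading=0, draw]
REPEAT 4 [
  -- iteration 1/4 --
  FD 8.6: (2.2,0) -> (10.8,0) [heading=0, draw]
  FD 2.8: (10.8,0) -> (13.6,0) [heading=0, draw]
  RT 144: heading 0 -> 216
  REPEAT 2 [
    -- iteration 1/2 --
    FD 11.6: (13.6,0) -> (4.215,-6.818) [heading=216, draw]
    LT 120: heading 216 -> 336
    FD 12: (4.215,-6.818) -> (15.178,-11.699) [heading=336, draw]
    -- iteration 2/2 --
    FD 11.6: (15.178,-11.699) -> (25.775,-16.417) [heading=336, draw]
    LT 120: heading 336 -> 96
    FD 12: (25.775,-16.417) -> (24.521,-4.483) [heading=96, draw]
  ]
  -- iteration 2/4 --
  FD 8.6: (24.521,-4.483) -> (23.622,4.07) [heading=96, draw]
  FD 2.8: (23.622,4.07) -> (23.329,6.855) [heading=96, draw]
  RT 144: heading 96 -> 312
  REPEAT 2 [
    -- iteration 1/2 --
    FD 11.6: (23.329,6.855) -> (31.091,-1.766) [heading=312, draw]
    LT 120: heading 312 -> 72
    FD 12: (31.091,-1.766) -> (34.799,9.647) [heading=72, draw]
    -- iteration 2/2 --
    FD 11.6: (34.799,9.647) -> (38.384,20.679) [heading=72, draw]
    LT 120: heading 72 -> 192
    FD 12: (38.384,20.679) -> (26.646,18.184) [heading=192, draw]
  ]
  -- iteration 3/4 --
  FD 8.6: (26.646,18.184) -> (18.234,16.396) [heading=192, draw]
  FD 2.8: (18.234,16.396) -> (15.495,15.814) [heading=192, draw]
  RT 144: heading 192 -> 48
  REPEAT 2 [
    -- iteration 1/2 --
    FD 11.6: (15.495,15.814) -> (23.257,24.434) [heading=48, draw]
    LT 120: heading 48 -> 168
    FD 12: (23.257,24.434) -> (11.519,26.929) [heading=168, draw]
    -- iteration 2/2 --
    FD 11.6: (11.519,26.929) -> (0.173,29.341) [heading=168, draw]
    LT 120: heading 168 -> 288
    FD 12: (0.173,29.341) -> (3.881,17.928) [heading=288, draw]
  ]
  -- iteration 4/4 --
  FD 8.6: (3.881,17.928) -> (6.539,9.749) [heading=288, draw]
  FD 2.8: (6.539,9.749) -> (7.404,7.086) [heading=288, draw]
  RT 144: heading 288 -> 144
  REPEAT 2 [
    -- iteration 1/2 --
    FD 11.6: (7.404,7.086) -> (-1.981,13.905) [heading=144, draw]
    LT 120: heading 144 -> 264
    FD 12: (-1.981,13.905) -> (-3.235,1.97) [heading=264, draw]
    -- iteration 2/2 --
    FD 11.6: (-3.235,1.97) -> (-4.448,-9.566) [heading=264, draw]
    LT 120: heading 264 -> 24
    FD 12: (-4.448,-9.566) -> (6.515,-4.685) [heading=24, draw]
  ]
]
FD 5.3: (6.515,-4.685) -> (11.357,-2.53) [heading=24, draw]
FD 2.3: (11.357,-2.53) -> (13.458,-1.594) [heading=24, draw]
RT 90: heading 24 -> 294
FD 11: (13.458,-1.594) -> (17.932,-11.643) [heading=294, draw]
Final: pos=(17.932,-11.643), heading=294, 30 segment(s) drawn

Answer: 294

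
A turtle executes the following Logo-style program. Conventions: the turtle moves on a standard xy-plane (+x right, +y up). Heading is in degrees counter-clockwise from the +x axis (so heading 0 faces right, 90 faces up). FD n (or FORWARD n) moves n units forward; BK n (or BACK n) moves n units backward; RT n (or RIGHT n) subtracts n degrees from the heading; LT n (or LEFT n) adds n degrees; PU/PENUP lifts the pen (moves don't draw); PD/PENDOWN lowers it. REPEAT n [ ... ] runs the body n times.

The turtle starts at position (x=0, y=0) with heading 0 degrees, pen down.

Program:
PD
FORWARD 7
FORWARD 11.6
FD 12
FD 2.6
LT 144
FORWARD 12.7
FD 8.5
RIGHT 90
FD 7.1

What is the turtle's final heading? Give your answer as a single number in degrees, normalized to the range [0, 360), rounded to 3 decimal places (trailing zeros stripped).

Executing turtle program step by step:
Start: pos=(0,0), heading=0, pen down
PD: pen down
FD 7: (0,0) -> (7,0) [heading=0, draw]
FD 11.6: (7,0) -> (18.6,0) [heading=0, draw]
FD 12: (18.6,0) -> (30.6,0) [heading=0, draw]
FD 2.6: (30.6,0) -> (33.2,0) [heading=0, draw]
LT 144: heading 0 -> 144
FD 12.7: (33.2,0) -> (22.925,7.465) [heading=144, draw]
FD 8.5: (22.925,7.465) -> (16.049,12.461) [heading=144, draw]
RT 90: heading 144 -> 54
FD 7.1: (16.049,12.461) -> (20.222,18.205) [heading=54, draw]
Final: pos=(20.222,18.205), heading=54, 7 segment(s) drawn

Answer: 54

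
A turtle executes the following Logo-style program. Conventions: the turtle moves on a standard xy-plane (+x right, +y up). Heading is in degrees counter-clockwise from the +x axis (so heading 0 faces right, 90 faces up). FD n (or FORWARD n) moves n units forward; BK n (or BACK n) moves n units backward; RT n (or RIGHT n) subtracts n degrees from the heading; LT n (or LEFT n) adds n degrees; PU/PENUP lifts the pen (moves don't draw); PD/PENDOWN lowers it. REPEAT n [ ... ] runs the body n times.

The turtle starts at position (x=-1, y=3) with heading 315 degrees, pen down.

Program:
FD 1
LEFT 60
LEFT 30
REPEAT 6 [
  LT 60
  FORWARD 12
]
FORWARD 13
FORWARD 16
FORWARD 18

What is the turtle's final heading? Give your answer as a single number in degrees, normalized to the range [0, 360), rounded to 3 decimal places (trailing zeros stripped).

Executing turtle program step by step:
Start: pos=(-1,3), heading=315, pen down
FD 1: (-1,3) -> (-0.293,2.293) [heading=315, draw]
LT 60: heading 315 -> 15
LT 30: heading 15 -> 45
REPEAT 6 [
  -- iteration 1/6 --
  LT 60: heading 45 -> 105
  FD 12: (-0.293,2.293) -> (-3.399,13.884) [heading=105, draw]
  -- iteration 2/6 --
  LT 60: heading 105 -> 165
  FD 12: (-3.399,13.884) -> (-14.99,16.99) [heading=165, draw]
  -- iteration 3/6 --
  LT 60: heading 165 -> 225
  FD 12: (-14.99,16.99) -> (-23.475,8.505) [heading=225, draw]
  -- iteration 4/6 --
  LT 60: heading 225 -> 285
  FD 12: (-23.475,8.505) -> (-20.369,-3.087) [heading=285, draw]
  -- iteration 5/6 --
  LT 60: heading 285 -> 345
  FD 12: (-20.369,-3.087) -> (-8.778,-6.192) [heading=345, draw]
  -- iteration 6/6 --
  LT 60: heading 345 -> 45
  FD 12: (-8.778,-6.192) -> (-0.293,2.293) [heading=45, draw]
]
FD 13: (-0.293,2.293) -> (8.899,11.485) [heading=45, draw]
FD 16: (8.899,11.485) -> (20.213,22.799) [heading=45, draw]
FD 18: (20.213,22.799) -> (32.941,35.527) [heading=45, draw]
Final: pos=(32.941,35.527), heading=45, 10 segment(s) drawn

Answer: 45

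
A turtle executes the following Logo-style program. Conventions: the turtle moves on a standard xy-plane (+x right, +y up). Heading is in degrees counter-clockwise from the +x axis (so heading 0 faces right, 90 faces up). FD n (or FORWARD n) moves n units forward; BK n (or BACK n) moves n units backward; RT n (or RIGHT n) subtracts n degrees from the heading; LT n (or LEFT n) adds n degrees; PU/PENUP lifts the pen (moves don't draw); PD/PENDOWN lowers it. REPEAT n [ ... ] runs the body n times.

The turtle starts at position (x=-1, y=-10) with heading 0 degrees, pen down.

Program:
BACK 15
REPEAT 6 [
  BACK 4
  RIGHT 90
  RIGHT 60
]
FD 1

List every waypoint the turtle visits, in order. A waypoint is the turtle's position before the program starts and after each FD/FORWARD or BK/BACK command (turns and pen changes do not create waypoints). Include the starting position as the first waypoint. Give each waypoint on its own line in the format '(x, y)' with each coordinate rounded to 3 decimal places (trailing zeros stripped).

Executing turtle program step by step:
Start: pos=(-1,-10), heading=0, pen down
BK 15: (-1,-10) -> (-16,-10) [heading=0, draw]
REPEAT 6 [
  -- iteration 1/6 --
  BK 4: (-16,-10) -> (-20,-10) [heading=0, draw]
  RT 90: heading 0 -> 270
  RT 60: heading 270 -> 210
  -- iteration 2/6 --
  BK 4: (-20,-10) -> (-16.536,-8) [heading=210, draw]
  RT 90: heading 210 -> 120
  RT 60: heading 120 -> 60
  -- iteration 3/6 --
  BK 4: (-16.536,-8) -> (-18.536,-11.464) [heading=60, draw]
  RT 90: heading 60 -> 330
  RT 60: heading 330 -> 270
  -- iteration 4/6 --
  BK 4: (-18.536,-11.464) -> (-18.536,-7.464) [heading=270, draw]
  RT 90: heading 270 -> 180
  RT 60: heading 180 -> 120
  -- iteration 5/6 --
  BK 4: (-18.536,-7.464) -> (-16.536,-10.928) [heading=120, draw]
  RT 90: heading 120 -> 30
  RT 60: heading 30 -> 330
  -- iteration 6/6 --
  BK 4: (-16.536,-10.928) -> (-20,-8.928) [heading=330, draw]
  RT 90: heading 330 -> 240
  RT 60: heading 240 -> 180
]
FD 1: (-20,-8.928) -> (-21,-8.928) [heading=180, draw]
Final: pos=(-21,-8.928), heading=180, 8 segment(s) drawn
Waypoints (9 total):
(-1, -10)
(-16, -10)
(-20, -10)
(-16.536, -8)
(-18.536, -11.464)
(-18.536, -7.464)
(-16.536, -10.928)
(-20, -8.928)
(-21, -8.928)

Answer: (-1, -10)
(-16, -10)
(-20, -10)
(-16.536, -8)
(-18.536, -11.464)
(-18.536, -7.464)
(-16.536, -10.928)
(-20, -8.928)
(-21, -8.928)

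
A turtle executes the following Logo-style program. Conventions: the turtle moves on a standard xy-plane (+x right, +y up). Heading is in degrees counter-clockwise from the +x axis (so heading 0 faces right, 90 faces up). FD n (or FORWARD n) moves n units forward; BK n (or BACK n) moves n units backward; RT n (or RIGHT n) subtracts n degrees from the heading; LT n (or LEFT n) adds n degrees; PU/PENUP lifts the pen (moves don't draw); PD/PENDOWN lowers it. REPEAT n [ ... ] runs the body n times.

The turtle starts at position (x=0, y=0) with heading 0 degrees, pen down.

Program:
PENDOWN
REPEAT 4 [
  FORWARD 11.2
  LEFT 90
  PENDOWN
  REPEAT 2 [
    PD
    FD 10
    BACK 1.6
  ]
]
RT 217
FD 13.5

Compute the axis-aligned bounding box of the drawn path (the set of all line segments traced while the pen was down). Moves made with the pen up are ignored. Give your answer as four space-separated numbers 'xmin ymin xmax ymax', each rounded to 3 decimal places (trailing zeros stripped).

Answer: -16.8 0 11.2 28

Derivation:
Executing turtle program step by step:
Start: pos=(0,0), heading=0, pen down
PD: pen down
REPEAT 4 [
  -- iteration 1/4 --
  FD 11.2: (0,0) -> (11.2,0) [heading=0, draw]
  LT 90: heading 0 -> 90
  PD: pen down
  REPEAT 2 [
    -- iteration 1/2 --
    PD: pen down
    FD 10: (11.2,0) -> (11.2,10) [heading=90, draw]
    BK 1.6: (11.2,10) -> (11.2,8.4) [heading=90, draw]
    -- iteration 2/2 --
    PD: pen down
    FD 10: (11.2,8.4) -> (11.2,18.4) [heading=90, draw]
    BK 1.6: (11.2,18.4) -> (11.2,16.8) [heading=90, draw]
  ]
  -- iteration 2/4 --
  FD 11.2: (11.2,16.8) -> (11.2,28) [heading=90, draw]
  LT 90: heading 90 -> 180
  PD: pen down
  REPEAT 2 [
    -- iteration 1/2 --
    PD: pen down
    FD 10: (11.2,28) -> (1.2,28) [heading=180, draw]
    BK 1.6: (1.2,28) -> (2.8,28) [heading=180, draw]
    -- iteration 2/2 --
    PD: pen down
    FD 10: (2.8,28) -> (-7.2,28) [heading=180, draw]
    BK 1.6: (-7.2,28) -> (-5.6,28) [heading=180, draw]
  ]
  -- iteration 3/4 --
  FD 11.2: (-5.6,28) -> (-16.8,28) [heading=180, draw]
  LT 90: heading 180 -> 270
  PD: pen down
  REPEAT 2 [
    -- iteration 1/2 --
    PD: pen down
    FD 10: (-16.8,28) -> (-16.8,18) [heading=270, draw]
    BK 1.6: (-16.8,18) -> (-16.8,19.6) [heading=270, draw]
    -- iteration 2/2 --
    PD: pen down
    FD 10: (-16.8,19.6) -> (-16.8,9.6) [heading=270, draw]
    BK 1.6: (-16.8,9.6) -> (-16.8,11.2) [heading=270, draw]
  ]
  -- iteration 4/4 --
  FD 11.2: (-16.8,11.2) -> (-16.8,0) [heading=270, draw]
  LT 90: heading 270 -> 0
  PD: pen down
  REPEAT 2 [
    -- iteration 1/2 --
    PD: pen down
    FD 10: (-16.8,0) -> (-6.8,0) [heading=0, draw]
    BK 1.6: (-6.8,0) -> (-8.4,0) [heading=0, draw]
    -- iteration 2/2 --
    PD: pen down
    FD 10: (-8.4,0) -> (1.6,0) [heading=0, draw]
    BK 1.6: (1.6,0) -> (0,0) [heading=0, draw]
  ]
]
RT 217: heading 0 -> 143
FD 13.5: (0,0) -> (-10.782,8.125) [heading=143, draw]
Final: pos=(-10.782,8.125), heading=143, 21 segment(s) drawn

Segment endpoints: x in {-16.8, -16.8, -16.8, -16.8, -10.782, -8.4, -7.2, -6.8, -5.6, 0, 0, 1.2, 1.6, 2.8, 11.2}, y in {0, 0, 0, 0, 0, 0, 8.125, 8.4, 9.6, 10, 11.2, 16.8, 18, 18.4, 19.6, 28}
xmin=-16.8, ymin=0, xmax=11.2, ymax=28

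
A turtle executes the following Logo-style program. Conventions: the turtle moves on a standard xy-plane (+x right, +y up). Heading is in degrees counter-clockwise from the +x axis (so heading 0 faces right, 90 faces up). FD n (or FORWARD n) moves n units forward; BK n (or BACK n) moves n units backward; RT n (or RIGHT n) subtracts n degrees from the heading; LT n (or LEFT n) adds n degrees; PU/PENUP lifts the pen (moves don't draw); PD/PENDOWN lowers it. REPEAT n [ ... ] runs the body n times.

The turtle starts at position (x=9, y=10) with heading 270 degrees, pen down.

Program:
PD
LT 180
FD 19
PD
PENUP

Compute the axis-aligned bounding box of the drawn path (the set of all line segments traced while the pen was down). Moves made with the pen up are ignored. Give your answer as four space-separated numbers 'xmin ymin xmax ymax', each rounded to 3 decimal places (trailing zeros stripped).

Executing turtle program step by step:
Start: pos=(9,10), heading=270, pen down
PD: pen down
LT 180: heading 270 -> 90
FD 19: (9,10) -> (9,29) [heading=90, draw]
PD: pen down
PU: pen up
Final: pos=(9,29), heading=90, 1 segment(s) drawn

Segment endpoints: x in {9, 9}, y in {10, 29}
xmin=9, ymin=10, xmax=9, ymax=29

Answer: 9 10 9 29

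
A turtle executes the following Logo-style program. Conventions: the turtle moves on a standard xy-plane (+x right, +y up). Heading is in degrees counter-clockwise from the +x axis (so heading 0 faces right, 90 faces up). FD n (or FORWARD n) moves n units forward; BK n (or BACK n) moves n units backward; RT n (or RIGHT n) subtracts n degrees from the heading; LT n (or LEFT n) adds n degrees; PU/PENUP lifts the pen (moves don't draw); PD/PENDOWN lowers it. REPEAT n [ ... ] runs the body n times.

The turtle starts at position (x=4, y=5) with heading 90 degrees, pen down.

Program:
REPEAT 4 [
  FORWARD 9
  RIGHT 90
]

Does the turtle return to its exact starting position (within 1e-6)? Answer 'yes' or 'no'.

Executing turtle program step by step:
Start: pos=(4,5), heading=90, pen down
REPEAT 4 [
  -- iteration 1/4 --
  FD 9: (4,5) -> (4,14) [heading=90, draw]
  RT 90: heading 90 -> 0
  -- iteration 2/4 --
  FD 9: (4,14) -> (13,14) [heading=0, draw]
  RT 90: heading 0 -> 270
  -- iteration 3/4 --
  FD 9: (13,14) -> (13,5) [heading=270, draw]
  RT 90: heading 270 -> 180
  -- iteration 4/4 --
  FD 9: (13,5) -> (4,5) [heading=180, draw]
  RT 90: heading 180 -> 90
]
Final: pos=(4,5), heading=90, 4 segment(s) drawn

Start position: (4, 5)
Final position: (4, 5)
Distance = 0; < 1e-6 -> CLOSED

Answer: yes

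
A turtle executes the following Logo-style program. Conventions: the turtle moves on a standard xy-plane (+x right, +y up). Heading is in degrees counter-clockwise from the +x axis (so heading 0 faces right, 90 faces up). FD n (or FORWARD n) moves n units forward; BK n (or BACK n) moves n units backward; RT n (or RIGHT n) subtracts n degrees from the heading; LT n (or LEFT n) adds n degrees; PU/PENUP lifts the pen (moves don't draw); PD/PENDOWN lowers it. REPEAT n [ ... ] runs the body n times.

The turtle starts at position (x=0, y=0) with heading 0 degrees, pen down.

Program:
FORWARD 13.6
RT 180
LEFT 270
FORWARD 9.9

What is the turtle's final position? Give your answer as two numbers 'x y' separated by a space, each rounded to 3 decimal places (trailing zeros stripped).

Executing turtle program step by step:
Start: pos=(0,0), heading=0, pen down
FD 13.6: (0,0) -> (13.6,0) [heading=0, draw]
RT 180: heading 0 -> 180
LT 270: heading 180 -> 90
FD 9.9: (13.6,0) -> (13.6,9.9) [heading=90, draw]
Final: pos=(13.6,9.9), heading=90, 2 segment(s) drawn

Answer: 13.6 9.9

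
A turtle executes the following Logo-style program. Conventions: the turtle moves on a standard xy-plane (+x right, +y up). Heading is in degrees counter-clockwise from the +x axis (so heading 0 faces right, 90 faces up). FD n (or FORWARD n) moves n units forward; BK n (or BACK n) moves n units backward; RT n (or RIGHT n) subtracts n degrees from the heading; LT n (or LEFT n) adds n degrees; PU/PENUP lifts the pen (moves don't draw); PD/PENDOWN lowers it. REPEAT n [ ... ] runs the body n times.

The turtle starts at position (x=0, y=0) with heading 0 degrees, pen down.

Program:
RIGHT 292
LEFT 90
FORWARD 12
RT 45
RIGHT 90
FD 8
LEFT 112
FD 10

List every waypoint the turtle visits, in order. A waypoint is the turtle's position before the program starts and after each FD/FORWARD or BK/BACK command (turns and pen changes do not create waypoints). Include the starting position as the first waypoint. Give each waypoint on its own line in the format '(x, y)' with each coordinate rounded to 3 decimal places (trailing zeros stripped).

Executing turtle program step by step:
Start: pos=(0,0), heading=0, pen down
RT 292: heading 0 -> 68
LT 90: heading 68 -> 158
FD 12: (0,0) -> (-11.126,4.495) [heading=158, draw]
RT 45: heading 158 -> 113
RT 90: heading 113 -> 23
FD 8: (-11.126,4.495) -> (-3.762,7.621) [heading=23, draw]
LT 112: heading 23 -> 135
FD 10: (-3.762,7.621) -> (-10.833,14.692) [heading=135, draw]
Final: pos=(-10.833,14.692), heading=135, 3 segment(s) drawn
Waypoints (4 total):
(0, 0)
(-11.126, 4.495)
(-3.762, 7.621)
(-10.833, 14.692)

Answer: (0, 0)
(-11.126, 4.495)
(-3.762, 7.621)
(-10.833, 14.692)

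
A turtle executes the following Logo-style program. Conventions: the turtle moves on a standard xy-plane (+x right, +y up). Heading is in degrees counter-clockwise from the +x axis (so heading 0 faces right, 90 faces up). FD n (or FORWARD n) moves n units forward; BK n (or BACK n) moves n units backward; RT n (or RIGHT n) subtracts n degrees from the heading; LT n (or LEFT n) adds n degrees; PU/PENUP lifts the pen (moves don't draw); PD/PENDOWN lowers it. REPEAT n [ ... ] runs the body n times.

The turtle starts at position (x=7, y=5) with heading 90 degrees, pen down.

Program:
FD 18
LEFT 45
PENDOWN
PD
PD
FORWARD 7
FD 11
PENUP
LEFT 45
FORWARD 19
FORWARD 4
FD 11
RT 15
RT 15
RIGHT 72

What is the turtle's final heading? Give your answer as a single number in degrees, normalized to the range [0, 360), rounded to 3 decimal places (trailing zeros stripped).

Answer: 78

Derivation:
Executing turtle program step by step:
Start: pos=(7,5), heading=90, pen down
FD 18: (7,5) -> (7,23) [heading=90, draw]
LT 45: heading 90 -> 135
PD: pen down
PD: pen down
PD: pen down
FD 7: (7,23) -> (2.05,27.95) [heading=135, draw]
FD 11: (2.05,27.95) -> (-5.728,35.728) [heading=135, draw]
PU: pen up
LT 45: heading 135 -> 180
FD 19: (-5.728,35.728) -> (-24.728,35.728) [heading=180, move]
FD 4: (-24.728,35.728) -> (-28.728,35.728) [heading=180, move]
FD 11: (-28.728,35.728) -> (-39.728,35.728) [heading=180, move]
RT 15: heading 180 -> 165
RT 15: heading 165 -> 150
RT 72: heading 150 -> 78
Final: pos=(-39.728,35.728), heading=78, 3 segment(s) drawn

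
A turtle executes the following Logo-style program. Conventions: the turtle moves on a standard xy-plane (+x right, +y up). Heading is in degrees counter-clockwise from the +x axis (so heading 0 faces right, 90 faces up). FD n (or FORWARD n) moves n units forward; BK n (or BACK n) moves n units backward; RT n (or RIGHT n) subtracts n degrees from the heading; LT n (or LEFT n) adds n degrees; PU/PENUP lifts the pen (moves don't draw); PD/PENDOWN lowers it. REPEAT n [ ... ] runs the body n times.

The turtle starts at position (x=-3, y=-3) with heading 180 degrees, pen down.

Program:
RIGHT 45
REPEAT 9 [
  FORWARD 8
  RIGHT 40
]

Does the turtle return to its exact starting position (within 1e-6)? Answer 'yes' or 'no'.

Executing turtle program step by step:
Start: pos=(-3,-3), heading=180, pen down
RT 45: heading 180 -> 135
REPEAT 9 [
  -- iteration 1/9 --
  FD 8: (-3,-3) -> (-8.657,2.657) [heading=135, draw]
  RT 40: heading 135 -> 95
  -- iteration 2/9 --
  FD 8: (-8.657,2.657) -> (-9.354,10.626) [heading=95, draw]
  RT 40: heading 95 -> 55
  -- iteration 3/9 --
  FD 8: (-9.354,10.626) -> (-4.765,17.18) [heading=55, draw]
  RT 40: heading 55 -> 15
  -- iteration 4/9 --
  FD 8: (-4.765,17.18) -> (2.962,19.25) [heading=15, draw]
  RT 40: heading 15 -> 335
  -- iteration 5/9 --
  FD 8: (2.962,19.25) -> (10.212,15.869) [heading=335, draw]
  RT 40: heading 335 -> 295
  -- iteration 6/9 --
  FD 8: (10.212,15.869) -> (13.593,8.619) [heading=295, draw]
  RT 40: heading 295 -> 255
  -- iteration 7/9 --
  FD 8: (13.593,8.619) -> (11.523,0.891) [heading=255, draw]
  RT 40: heading 255 -> 215
  -- iteration 8/9 --
  FD 8: (11.523,0.891) -> (4.97,-3.697) [heading=215, draw]
  RT 40: heading 215 -> 175
  -- iteration 9/9 --
  FD 8: (4.97,-3.697) -> (-3,-3) [heading=175, draw]
  RT 40: heading 175 -> 135
]
Final: pos=(-3,-3), heading=135, 9 segment(s) drawn

Start position: (-3, -3)
Final position: (-3, -3)
Distance = 0; < 1e-6 -> CLOSED

Answer: yes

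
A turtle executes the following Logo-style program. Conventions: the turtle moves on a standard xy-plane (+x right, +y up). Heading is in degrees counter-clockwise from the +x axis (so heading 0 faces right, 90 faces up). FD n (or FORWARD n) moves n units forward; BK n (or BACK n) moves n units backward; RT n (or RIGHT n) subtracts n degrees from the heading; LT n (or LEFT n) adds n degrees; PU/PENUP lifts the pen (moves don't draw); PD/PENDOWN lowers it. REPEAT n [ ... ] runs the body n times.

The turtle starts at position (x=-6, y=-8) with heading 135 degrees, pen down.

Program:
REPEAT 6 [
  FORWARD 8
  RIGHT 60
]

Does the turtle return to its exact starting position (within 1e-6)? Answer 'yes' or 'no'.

Executing turtle program step by step:
Start: pos=(-6,-8), heading=135, pen down
REPEAT 6 [
  -- iteration 1/6 --
  FD 8: (-6,-8) -> (-11.657,-2.343) [heading=135, draw]
  RT 60: heading 135 -> 75
  -- iteration 2/6 --
  FD 8: (-11.657,-2.343) -> (-9.586,5.384) [heading=75, draw]
  RT 60: heading 75 -> 15
  -- iteration 3/6 --
  FD 8: (-9.586,5.384) -> (-1.859,7.455) [heading=15, draw]
  RT 60: heading 15 -> 315
  -- iteration 4/6 --
  FD 8: (-1.859,7.455) -> (3.798,1.798) [heading=315, draw]
  RT 60: heading 315 -> 255
  -- iteration 5/6 --
  FD 8: (3.798,1.798) -> (1.727,-5.929) [heading=255, draw]
  RT 60: heading 255 -> 195
  -- iteration 6/6 --
  FD 8: (1.727,-5.929) -> (-6,-8) [heading=195, draw]
  RT 60: heading 195 -> 135
]
Final: pos=(-6,-8), heading=135, 6 segment(s) drawn

Start position: (-6, -8)
Final position: (-6, -8)
Distance = 0; < 1e-6 -> CLOSED

Answer: yes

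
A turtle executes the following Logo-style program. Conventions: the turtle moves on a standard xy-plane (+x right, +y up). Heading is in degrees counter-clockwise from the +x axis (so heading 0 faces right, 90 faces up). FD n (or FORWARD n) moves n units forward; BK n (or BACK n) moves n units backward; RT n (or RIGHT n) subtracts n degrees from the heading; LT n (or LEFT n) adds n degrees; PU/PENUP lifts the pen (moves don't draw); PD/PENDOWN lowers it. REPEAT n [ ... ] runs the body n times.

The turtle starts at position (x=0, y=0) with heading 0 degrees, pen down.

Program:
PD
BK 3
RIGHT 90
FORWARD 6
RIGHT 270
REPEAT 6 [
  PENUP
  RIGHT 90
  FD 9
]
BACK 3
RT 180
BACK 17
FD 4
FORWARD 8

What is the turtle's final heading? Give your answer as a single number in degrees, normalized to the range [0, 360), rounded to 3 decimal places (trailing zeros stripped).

Answer: 0

Derivation:
Executing turtle program step by step:
Start: pos=(0,0), heading=0, pen down
PD: pen down
BK 3: (0,0) -> (-3,0) [heading=0, draw]
RT 90: heading 0 -> 270
FD 6: (-3,0) -> (-3,-6) [heading=270, draw]
RT 270: heading 270 -> 0
REPEAT 6 [
  -- iteration 1/6 --
  PU: pen up
  RT 90: heading 0 -> 270
  FD 9: (-3,-6) -> (-3,-15) [heading=270, move]
  -- iteration 2/6 --
  PU: pen up
  RT 90: heading 270 -> 180
  FD 9: (-3,-15) -> (-12,-15) [heading=180, move]
  -- iteration 3/6 --
  PU: pen up
  RT 90: heading 180 -> 90
  FD 9: (-12,-15) -> (-12,-6) [heading=90, move]
  -- iteration 4/6 --
  PU: pen up
  RT 90: heading 90 -> 0
  FD 9: (-12,-6) -> (-3,-6) [heading=0, move]
  -- iteration 5/6 --
  PU: pen up
  RT 90: heading 0 -> 270
  FD 9: (-3,-6) -> (-3,-15) [heading=270, move]
  -- iteration 6/6 --
  PU: pen up
  RT 90: heading 270 -> 180
  FD 9: (-3,-15) -> (-12,-15) [heading=180, move]
]
BK 3: (-12,-15) -> (-9,-15) [heading=180, move]
RT 180: heading 180 -> 0
BK 17: (-9,-15) -> (-26,-15) [heading=0, move]
FD 4: (-26,-15) -> (-22,-15) [heading=0, move]
FD 8: (-22,-15) -> (-14,-15) [heading=0, move]
Final: pos=(-14,-15), heading=0, 2 segment(s) drawn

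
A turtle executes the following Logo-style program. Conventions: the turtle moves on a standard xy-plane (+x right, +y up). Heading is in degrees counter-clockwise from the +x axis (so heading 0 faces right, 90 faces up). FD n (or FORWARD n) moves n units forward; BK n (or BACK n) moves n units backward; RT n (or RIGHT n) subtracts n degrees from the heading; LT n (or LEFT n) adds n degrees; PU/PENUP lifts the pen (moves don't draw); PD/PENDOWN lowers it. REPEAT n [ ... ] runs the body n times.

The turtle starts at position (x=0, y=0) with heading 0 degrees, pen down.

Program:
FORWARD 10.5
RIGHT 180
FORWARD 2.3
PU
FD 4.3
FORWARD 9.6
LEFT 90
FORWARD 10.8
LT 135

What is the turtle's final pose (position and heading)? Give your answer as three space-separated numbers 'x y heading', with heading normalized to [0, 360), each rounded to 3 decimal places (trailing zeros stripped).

Executing turtle program step by step:
Start: pos=(0,0), heading=0, pen down
FD 10.5: (0,0) -> (10.5,0) [heading=0, draw]
RT 180: heading 0 -> 180
FD 2.3: (10.5,0) -> (8.2,0) [heading=180, draw]
PU: pen up
FD 4.3: (8.2,0) -> (3.9,0) [heading=180, move]
FD 9.6: (3.9,0) -> (-5.7,0) [heading=180, move]
LT 90: heading 180 -> 270
FD 10.8: (-5.7,0) -> (-5.7,-10.8) [heading=270, move]
LT 135: heading 270 -> 45
Final: pos=(-5.7,-10.8), heading=45, 2 segment(s) drawn

Answer: -5.7 -10.8 45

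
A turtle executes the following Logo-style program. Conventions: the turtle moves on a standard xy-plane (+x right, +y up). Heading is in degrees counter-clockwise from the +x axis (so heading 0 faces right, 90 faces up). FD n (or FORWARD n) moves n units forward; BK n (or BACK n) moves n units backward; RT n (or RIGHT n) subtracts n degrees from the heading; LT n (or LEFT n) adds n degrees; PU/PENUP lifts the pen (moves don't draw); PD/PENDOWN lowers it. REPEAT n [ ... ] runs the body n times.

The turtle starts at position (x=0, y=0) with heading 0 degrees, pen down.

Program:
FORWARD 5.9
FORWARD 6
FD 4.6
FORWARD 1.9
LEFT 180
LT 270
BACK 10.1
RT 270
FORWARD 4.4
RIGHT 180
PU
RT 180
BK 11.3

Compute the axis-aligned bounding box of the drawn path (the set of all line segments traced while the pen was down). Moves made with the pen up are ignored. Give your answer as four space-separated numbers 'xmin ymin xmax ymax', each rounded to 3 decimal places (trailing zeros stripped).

Answer: 0 -10.1 18.4 0

Derivation:
Executing turtle program step by step:
Start: pos=(0,0), heading=0, pen down
FD 5.9: (0,0) -> (5.9,0) [heading=0, draw]
FD 6: (5.9,0) -> (11.9,0) [heading=0, draw]
FD 4.6: (11.9,0) -> (16.5,0) [heading=0, draw]
FD 1.9: (16.5,0) -> (18.4,0) [heading=0, draw]
LT 180: heading 0 -> 180
LT 270: heading 180 -> 90
BK 10.1: (18.4,0) -> (18.4,-10.1) [heading=90, draw]
RT 270: heading 90 -> 180
FD 4.4: (18.4,-10.1) -> (14,-10.1) [heading=180, draw]
RT 180: heading 180 -> 0
PU: pen up
RT 180: heading 0 -> 180
BK 11.3: (14,-10.1) -> (25.3,-10.1) [heading=180, move]
Final: pos=(25.3,-10.1), heading=180, 6 segment(s) drawn

Segment endpoints: x in {0, 5.9, 11.9, 14, 16.5, 18.4, 18.4}, y in {-10.1, 0}
xmin=0, ymin=-10.1, xmax=18.4, ymax=0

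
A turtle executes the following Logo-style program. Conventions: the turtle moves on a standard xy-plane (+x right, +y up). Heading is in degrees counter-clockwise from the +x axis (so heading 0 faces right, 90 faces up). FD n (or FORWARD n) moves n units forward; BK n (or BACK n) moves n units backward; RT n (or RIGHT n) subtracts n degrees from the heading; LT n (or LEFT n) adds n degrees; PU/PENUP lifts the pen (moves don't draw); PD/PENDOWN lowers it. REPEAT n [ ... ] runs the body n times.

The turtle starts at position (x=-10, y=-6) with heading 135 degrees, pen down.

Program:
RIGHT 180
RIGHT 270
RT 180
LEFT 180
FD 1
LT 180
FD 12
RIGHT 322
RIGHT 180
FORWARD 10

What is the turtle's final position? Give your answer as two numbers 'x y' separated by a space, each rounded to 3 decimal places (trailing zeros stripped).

Answer: -16.559 -3.853

Derivation:
Executing turtle program step by step:
Start: pos=(-10,-6), heading=135, pen down
RT 180: heading 135 -> 315
RT 270: heading 315 -> 45
RT 180: heading 45 -> 225
LT 180: heading 225 -> 45
FD 1: (-10,-6) -> (-9.293,-5.293) [heading=45, draw]
LT 180: heading 45 -> 225
FD 12: (-9.293,-5.293) -> (-17.778,-13.778) [heading=225, draw]
RT 322: heading 225 -> 263
RT 180: heading 263 -> 83
FD 10: (-17.778,-13.778) -> (-16.559,-3.853) [heading=83, draw]
Final: pos=(-16.559,-3.853), heading=83, 3 segment(s) drawn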